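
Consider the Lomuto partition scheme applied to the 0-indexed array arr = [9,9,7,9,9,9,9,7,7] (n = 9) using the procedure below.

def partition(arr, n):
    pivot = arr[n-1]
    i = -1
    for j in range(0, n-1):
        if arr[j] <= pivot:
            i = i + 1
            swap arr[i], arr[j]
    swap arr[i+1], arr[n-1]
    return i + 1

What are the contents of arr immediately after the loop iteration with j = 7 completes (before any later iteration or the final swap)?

pivot=7, i=-1
j=0: 9>7, skip
j=1: 9>7, skip
j=2: 7≤7, i=0, swap(0,2) ⇒ [7,9,9,9,9,9,9,7,7]
j=3: 9>7, skip
j=4: 9>7, skip
j=5: 9>7, skip
j=6: 9>7, skip
j=7: 7≤7, i=1, swap(1,7) ⇒ [7,7,9,9,9,9,9,9,7]
(after j=7) arr = [7,7,9,9,9,9,9,9,7]

[7,7,9,9,9,9,9,9,7]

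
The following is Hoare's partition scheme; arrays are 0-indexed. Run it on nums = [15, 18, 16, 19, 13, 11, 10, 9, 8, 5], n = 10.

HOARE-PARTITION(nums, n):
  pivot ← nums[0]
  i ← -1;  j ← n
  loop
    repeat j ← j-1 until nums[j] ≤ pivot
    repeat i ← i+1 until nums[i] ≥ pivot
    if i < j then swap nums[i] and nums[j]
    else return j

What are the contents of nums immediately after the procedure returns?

[5, 8, 9, 10, 13, 11, 19, 16, 18, 15]

pivot = nums[0] = 15; i = -1, j = 10
j→9 (nums[9]=5≤15), i→0 (nums[0]=15≥15); i<j, swap → [5, 18, 16, 19, 13, 11, 10, 9, 8, 15]
j→8 (nums[8]=8≤15), i→1 (nums[1]=18≥15); i<j, swap → [5, 8, 16, 19, 13, 11, 10, 9, 18, 15]
j→7 (nums[7]=9≤15), i→2 (nums[2]=16≥15); i<j, swap → [5, 8, 9, 19, 13, 11, 10, 16, 18, 15]
j→6 (nums[6]=10≤15), i→3 (nums[3]=19≥15); i<j, swap → [5, 8, 9, 10, 13, 11, 19, 16, 18, 15]
j→5, i→6; i≥j, return j=5. nums = [5, 8, 9, 10, 13, 11, 19, 16, 18, 15]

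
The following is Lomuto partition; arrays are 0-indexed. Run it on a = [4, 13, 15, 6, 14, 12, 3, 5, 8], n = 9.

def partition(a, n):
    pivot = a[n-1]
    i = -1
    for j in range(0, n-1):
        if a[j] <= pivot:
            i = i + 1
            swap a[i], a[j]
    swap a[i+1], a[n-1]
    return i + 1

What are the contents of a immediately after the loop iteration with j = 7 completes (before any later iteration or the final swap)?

pivot = a[8] = 8; i = -1
j=0: a[0]=4 ≤ 8 → i=0, swap a[0],a[0] (no change) → [4, 13, 15, 6, 14, 12, 3, 5, 8]
j=1: a[1]=13 > 8 → no swap
j=2: a[2]=15 > 8 → no swap
j=3: a[3]=6 ≤ 8 → i=1, swap a[1],a[3] → [4, 6, 15, 13, 14, 12, 3, 5, 8]
j=4: a[4]=14 > 8 → no swap
j=5: a[5]=12 > 8 → no swap
j=6: a[6]=3 ≤ 8 → i=2, swap a[2],a[6] → [4, 6, 3, 13, 14, 12, 15, 5, 8]
j=7: a[7]=5 ≤ 8 → i=3, swap a[3],a[7] → [4, 6, 3, 5, 14, 12, 15, 13, 8]
(after j=7) a = [4, 6, 3, 5, 14, 12, 15, 13, 8]

[4, 6, 3, 5, 14, 12, 15, 13, 8]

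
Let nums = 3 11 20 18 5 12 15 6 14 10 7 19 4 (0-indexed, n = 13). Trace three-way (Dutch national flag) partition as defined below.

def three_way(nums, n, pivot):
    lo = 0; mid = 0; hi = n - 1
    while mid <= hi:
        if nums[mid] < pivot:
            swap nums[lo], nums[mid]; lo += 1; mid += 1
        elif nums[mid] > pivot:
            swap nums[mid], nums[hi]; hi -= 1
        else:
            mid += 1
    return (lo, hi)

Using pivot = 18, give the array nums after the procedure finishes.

3 11 4 5 12 15 6 14 10 7 18 19 20

pivot = 18; lo=0, mid=0, hi=12
nums[mid]=3<18: swap nums[0],nums[0]; lo=1,mid=1 → 3 11 20 18 5 12 15 6 14 10 7 19 4
nums[mid]=11<18: swap nums[1],nums[1]; lo=2,mid=2 → 3 11 20 18 5 12 15 6 14 10 7 19 4
nums[mid]=20>18: swap nums[2],nums[12]; hi=11 → 3 11 4 18 5 12 15 6 14 10 7 19 20
nums[mid]=4<18: swap nums[2],nums[2]; lo=3,mid=3 → 3 11 4 18 5 12 15 6 14 10 7 19 20
nums[mid]=18=18: mid=4
nums[mid]=5<18: swap nums[3],nums[4]; lo=4,mid=5 → 3 11 4 5 18 12 15 6 14 10 7 19 20
nums[mid]=12<18: swap nums[4],nums[5]; lo=5,mid=6 → 3 11 4 5 12 18 15 6 14 10 7 19 20
nums[mid]=15<18: swap nums[5],nums[6]; lo=6,mid=7 → 3 11 4 5 12 15 18 6 14 10 7 19 20
nums[mid]=6<18: swap nums[6],nums[7]; lo=7,mid=8 → 3 11 4 5 12 15 6 18 14 10 7 19 20
nums[mid]=14<18: swap nums[7],nums[8]; lo=8,mid=9 → 3 11 4 5 12 15 6 14 18 10 7 19 20
nums[mid]=10<18: swap nums[8],nums[9]; lo=9,mid=10 → 3 11 4 5 12 15 6 14 10 18 7 19 20
nums[mid]=7<18: swap nums[9],nums[10]; lo=10,mid=11 → 3 11 4 5 12 15 6 14 10 7 18 19 20
nums[mid]=19>18: swap nums[11],nums[11]; hi=10 → 3 11 4 5 12 15 6 14 10 7 18 19 20
end: lo=10, hi=10; nums = 3 11 4 5 12 15 6 14 10 7 18 19 20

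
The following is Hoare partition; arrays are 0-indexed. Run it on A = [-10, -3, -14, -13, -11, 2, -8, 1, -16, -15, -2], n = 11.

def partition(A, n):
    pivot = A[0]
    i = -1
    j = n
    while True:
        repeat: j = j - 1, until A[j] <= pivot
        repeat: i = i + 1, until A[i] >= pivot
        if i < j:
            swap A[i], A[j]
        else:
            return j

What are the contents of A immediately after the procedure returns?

pivot=-10
j stops at 9 (-15), i stops at 0 (-10); swap ⇒ [-15, -3, -14, -13, -11, 2, -8, 1, -16, -10, -2]
j stops at 8 (-16), i stops at 1 (-3); swap ⇒ [-15, -16, -14, -13, -11, 2, -8, 1, -3, -10, -2]
j stops at 4, i stops at 5; i≥j ⇒ return 4. A=[-15, -16, -14, -13, -11, 2, -8, 1, -3, -10, -2]

[-15, -16, -14, -13, -11, 2, -8, 1, -3, -10, -2]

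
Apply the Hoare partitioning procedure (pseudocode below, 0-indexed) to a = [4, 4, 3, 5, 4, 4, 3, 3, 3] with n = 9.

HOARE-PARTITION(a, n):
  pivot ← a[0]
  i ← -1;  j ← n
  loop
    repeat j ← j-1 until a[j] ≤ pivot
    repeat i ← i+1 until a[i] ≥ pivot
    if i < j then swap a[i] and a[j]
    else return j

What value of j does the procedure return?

4

pivot=4
j stops at 8 (3), i stops at 0 (4); swap ⇒ [3, 4, 3, 5, 4, 4, 3, 3, 4]
j stops at 7 (3), i stops at 1 (4); swap ⇒ [3, 3, 3, 5, 4, 4, 3, 4, 4]
j stops at 6 (3), i stops at 3 (5); swap ⇒ [3, 3, 3, 3, 4, 4, 5, 4, 4]
j stops at 5 (4), i stops at 4 (4); swap ⇒ [3, 3, 3, 3, 4, 4, 5, 4, 4]
j stops at 4, i stops at 5; i≥j ⇒ return 4. a=[3, 3, 3, 3, 4, 4, 5, 4, 4]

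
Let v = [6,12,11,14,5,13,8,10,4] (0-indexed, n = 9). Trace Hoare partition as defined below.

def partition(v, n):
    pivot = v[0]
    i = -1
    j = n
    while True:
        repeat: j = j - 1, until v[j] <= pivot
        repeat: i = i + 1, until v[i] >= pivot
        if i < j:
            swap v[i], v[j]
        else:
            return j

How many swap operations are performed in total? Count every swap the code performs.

2

pivot=6
j stops at 8 (4), i stops at 0 (6); swap ⇒ [4,12,11,14,5,13,8,10,6]
j stops at 4 (5), i stops at 1 (12); swap ⇒ [4,5,11,14,12,13,8,10,6]
j stops at 1, i stops at 2; i≥j ⇒ return 1. v=[4,5,11,14,12,13,8,10,6]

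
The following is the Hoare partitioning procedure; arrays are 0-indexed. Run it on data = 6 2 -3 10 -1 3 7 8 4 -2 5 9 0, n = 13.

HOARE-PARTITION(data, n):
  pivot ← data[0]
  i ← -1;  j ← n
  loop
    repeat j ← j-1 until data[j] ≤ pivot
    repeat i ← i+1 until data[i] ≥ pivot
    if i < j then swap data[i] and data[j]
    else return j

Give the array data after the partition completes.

0 2 -3 5 -1 3 -2 4 8 7 10 9 6

pivot=6
j stops at 12 (0), i stops at 0 (6); swap ⇒ 0 2 -3 10 -1 3 7 8 4 -2 5 9 6
j stops at 10 (5), i stops at 3 (10); swap ⇒ 0 2 -3 5 -1 3 7 8 4 -2 10 9 6
j stops at 9 (-2), i stops at 6 (7); swap ⇒ 0 2 -3 5 -1 3 -2 8 4 7 10 9 6
j stops at 8 (4), i stops at 7 (8); swap ⇒ 0 2 -3 5 -1 3 -2 4 8 7 10 9 6
j stops at 7, i stops at 8; i≥j ⇒ return 7. data=0 2 -3 5 -1 3 -2 4 8 7 10 9 6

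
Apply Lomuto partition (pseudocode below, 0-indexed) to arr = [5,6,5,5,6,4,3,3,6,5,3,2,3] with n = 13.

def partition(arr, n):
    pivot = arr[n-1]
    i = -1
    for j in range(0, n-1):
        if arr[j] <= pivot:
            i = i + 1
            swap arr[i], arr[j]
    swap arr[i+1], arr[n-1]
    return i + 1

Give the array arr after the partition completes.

[3,3,3,2,3,4,5,6,6,5,5,5,6]

pivot = arr[12] = 3; i = -1
j=0: arr[0]=5 > 3 → no swap
j=1: arr[1]=6 > 3 → no swap
j=2: arr[2]=5 > 3 → no swap
j=3: arr[3]=5 > 3 → no swap
j=4: arr[4]=6 > 3 → no swap
j=5: arr[5]=4 > 3 → no swap
j=6: arr[6]=3 ≤ 3 → i=0, swap arr[0],arr[6] → [3,6,5,5,6,4,5,3,6,5,3,2,3]
j=7: arr[7]=3 ≤ 3 → i=1, swap arr[1],arr[7] → [3,3,5,5,6,4,5,6,6,5,3,2,3]
j=8: arr[8]=6 > 3 → no swap
j=9: arr[9]=5 > 3 → no swap
j=10: arr[10]=3 ≤ 3 → i=2, swap arr[2],arr[10] → [3,3,3,5,6,4,5,6,6,5,5,2,3]
j=11: arr[11]=2 ≤ 3 → i=3, swap arr[3],arr[11] → [3,3,3,2,6,4,5,6,6,5,5,5,3]
final swap arr[4],arr[12] → [3,3,3,2,3,4,5,6,6,5,5,5,6]; return 4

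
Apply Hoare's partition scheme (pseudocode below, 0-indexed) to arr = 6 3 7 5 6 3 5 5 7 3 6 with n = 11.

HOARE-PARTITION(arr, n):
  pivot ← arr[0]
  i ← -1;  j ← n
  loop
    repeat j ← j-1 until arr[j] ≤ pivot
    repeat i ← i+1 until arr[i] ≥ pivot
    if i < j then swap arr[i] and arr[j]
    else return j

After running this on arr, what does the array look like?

pivot = arr[0] = 6; i = -1, j = 11
j→10 (arr[10]=6≤6), i→0 (arr[0]=6≥6); i<j, swap → 6 3 7 5 6 3 5 5 7 3 6
j→9 (arr[9]=3≤6), i→2 (arr[2]=7≥6); i<j, swap → 6 3 3 5 6 3 5 5 7 7 6
j→7 (arr[7]=5≤6), i→4 (arr[4]=6≥6); i<j, swap → 6 3 3 5 5 3 5 6 7 7 6
j→6, i→7; i≥j, return j=6. arr = 6 3 3 5 5 3 5 6 7 7 6

6 3 3 5 5 3 5 6 7 7 6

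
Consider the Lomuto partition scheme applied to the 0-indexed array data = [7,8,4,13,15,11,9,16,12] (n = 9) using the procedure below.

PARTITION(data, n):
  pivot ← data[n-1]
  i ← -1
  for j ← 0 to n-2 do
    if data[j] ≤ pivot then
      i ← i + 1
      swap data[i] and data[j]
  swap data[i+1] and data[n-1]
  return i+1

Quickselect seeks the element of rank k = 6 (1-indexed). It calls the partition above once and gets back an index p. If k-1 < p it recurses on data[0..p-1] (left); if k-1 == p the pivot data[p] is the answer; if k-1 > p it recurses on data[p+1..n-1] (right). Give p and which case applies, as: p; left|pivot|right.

5; pivot

pivot = data[8] = 12; i = -1
j=0: data[0]=7 ≤ 12 → i=0, swap data[0],data[0] (no change) → [7,8,4,13,15,11,9,16,12]
j=1: data[1]=8 ≤ 12 → i=1, swap data[1],data[1] (no change) → [7,8,4,13,15,11,9,16,12]
j=2: data[2]=4 ≤ 12 → i=2, swap data[2],data[2] (no change) → [7,8,4,13,15,11,9,16,12]
j=3: data[3]=13 > 12 → no swap
j=4: data[4]=15 > 12 → no swap
j=5: data[5]=11 ≤ 12 → i=3, swap data[3],data[5] → [7,8,4,11,15,13,9,16,12]
j=6: data[6]=9 ≤ 12 → i=4, swap data[4],data[6] → [7,8,4,11,9,13,15,16,12]
j=7: data[7]=16 > 12 → no swap
final swap data[5],data[8] → [7,8,4,11,9,12,15,16,13]; return 5
p = 5; k-1 = 5 == 5 ⇒ pivot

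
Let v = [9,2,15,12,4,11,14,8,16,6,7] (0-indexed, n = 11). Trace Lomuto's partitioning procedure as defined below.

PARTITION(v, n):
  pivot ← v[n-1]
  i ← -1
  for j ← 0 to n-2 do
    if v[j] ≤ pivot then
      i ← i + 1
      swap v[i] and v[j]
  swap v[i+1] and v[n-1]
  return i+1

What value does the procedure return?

pivot=7, i=-1
j=0: 9>7, skip
j=1: 2≤7, i=0, swap(0,1) ⇒ [2,9,15,12,4,11,14,8,16,6,7]
j=2: 15>7, skip
j=3: 12>7, skip
j=4: 4≤7, i=1, swap(1,4) ⇒ [2,4,15,12,9,11,14,8,16,6,7]
j=5: 11>7, skip
j=6: 14>7, skip
j=7: 8>7, skip
j=8: 16>7, skip
j=9: 6≤7, i=2, swap(2,9) ⇒ [2,4,6,12,9,11,14,8,16,15,7]
swap(3,10) ⇒ [2,4,6,7,9,11,14,8,16,15,12]; return 3

3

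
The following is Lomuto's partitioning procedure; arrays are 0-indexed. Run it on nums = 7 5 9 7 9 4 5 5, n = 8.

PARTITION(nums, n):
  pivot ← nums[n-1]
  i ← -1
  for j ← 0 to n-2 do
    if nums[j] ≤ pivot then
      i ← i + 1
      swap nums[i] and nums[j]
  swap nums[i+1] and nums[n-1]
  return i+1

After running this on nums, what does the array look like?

pivot = nums[7] = 5; i = -1
j=0: nums[0]=7 > 5 → no swap
j=1: nums[1]=5 ≤ 5 → i=0, swap nums[0],nums[1] → 5 7 9 7 9 4 5 5
j=2: nums[2]=9 > 5 → no swap
j=3: nums[3]=7 > 5 → no swap
j=4: nums[4]=9 > 5 → no swap
j=5: nums[5]=4 ≤ 5 → i=1, swap nums[1],nums[5] → 5 4 9 7 9 7 5 5
j=6: nums[6]=5 ≤ 5 → i=2, swap nums[2],nums[6] → 5 4 5 7 9 7 9 5
final swap nums[3],nums[7] → 5 4 5 5 9 7 9 7; return 3

5 4 5 5 9 7 9 7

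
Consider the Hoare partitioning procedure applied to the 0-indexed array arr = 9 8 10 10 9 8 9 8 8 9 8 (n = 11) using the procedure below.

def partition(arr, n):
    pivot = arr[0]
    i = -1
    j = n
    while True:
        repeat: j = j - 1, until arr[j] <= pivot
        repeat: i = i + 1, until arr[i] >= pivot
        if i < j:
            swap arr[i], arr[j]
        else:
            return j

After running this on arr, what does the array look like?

8 8 9 8 8 8 9 9 10 10 9

pivot=9
j stops at 10 (8), i stops at 0 (9); swap ⇒ 8 8 10 10 9 8 9 8 8 9 9
j stops at 9 (9), i stops at 2 (10); swap ⇒ 8 8 9 10 9 8 9 8 8 10 9
j stops at 8 (8), i stops at 3 (10); swap ⇒ 8 8 9 8 9 8 9 8 10 10 9
j stops at 7 (8), i stops at 4 (9); swap ⇒ 8 8 9 8 8 8 9 9 10 10 9
j stops at 6, i stops at 6; i≥j ⇒ return 6. arr=8 8 9 8 8 8 9 9 10 10 9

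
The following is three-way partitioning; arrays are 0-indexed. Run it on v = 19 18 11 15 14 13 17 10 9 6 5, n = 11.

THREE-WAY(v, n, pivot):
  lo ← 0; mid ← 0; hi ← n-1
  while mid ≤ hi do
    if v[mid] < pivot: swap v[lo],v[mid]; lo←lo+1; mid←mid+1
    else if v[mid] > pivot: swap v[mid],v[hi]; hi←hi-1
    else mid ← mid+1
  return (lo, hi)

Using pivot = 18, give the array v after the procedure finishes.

5 11 15 14 13 17 10 9 6 18 19

lo=0 mid=0 hi=10
19>18: swap(0,10), hi=9 ⇒ 5 18 11 15 14 13 17 10 9 6 19
5<18: swap(0,0), lo=1 mid=1 ⇒ 5 18 11 15 14 13 17 10 9 6 19
18=18: mid=2
11<18: swap(1,2), lo=2 mid=3 ⇒ 5 11 18 15 14 13 17 10 9 6 19
15<18: swap(2,3), lo=3 mid=4 ⇒ 5 11 15 18 14 13 17 10 9 6 19
14<18: swap(3,4), lo=4 mid=5 ⇒ 5 11 15 14 18 13 17 10 9 6 19
13<18: swap(4,5), lo=5 mid=6 ⇒ 5 11 15 14 13 18 17 10 9 6 19
17<18: swap(5,6), lo=6 mid=7 ⇒ 5 11 15 14 13 17 18 10 9 6 19
10<18: swap(6,7), lo=7 mid=8 ⇒ 5 11 15 14 13 17 10 18 9 6 19
9<18: swap(7,8), lo=8 mid=9 ⇒ 5 11 15 14 13 17 10 9 18 6 19
6<18: swap(8,9), lo=9 mid=10 ⇒ 5 11 15 14 13 17 10 9 6 18 19
done. lo=9 hi=9; v=5 11 15 14 13 17 10 9 6 18 19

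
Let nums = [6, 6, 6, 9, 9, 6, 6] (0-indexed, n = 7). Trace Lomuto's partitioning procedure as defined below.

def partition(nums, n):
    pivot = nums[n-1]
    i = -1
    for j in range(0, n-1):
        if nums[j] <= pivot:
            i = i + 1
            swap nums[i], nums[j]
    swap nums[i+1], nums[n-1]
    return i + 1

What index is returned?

pivot=6, i=-1
j=0: 6≤6, i=0, swap(0,0) ⇒ [6, 6, 6, 9, 9, 6, 6]
j=1: 6≤6, i=1, swap(1,1) ⇒ [6, 6, 6, 9, 9, 6, 6]
j=2: 6≤6, i=2, swap(2,2) ⇒ [6, 6, 6, 9, 9, 6, 6]
j=3: 9>6, skip
j=4: 9>6, skip
j=5: 6≤6, i=3, swap(3,5) ⇒ [6, 6, 6, 6, 9, 9, 6]
swap(4,6) ⇒ [6, 6, 6, 6, 6, 9, 9]; return 4

4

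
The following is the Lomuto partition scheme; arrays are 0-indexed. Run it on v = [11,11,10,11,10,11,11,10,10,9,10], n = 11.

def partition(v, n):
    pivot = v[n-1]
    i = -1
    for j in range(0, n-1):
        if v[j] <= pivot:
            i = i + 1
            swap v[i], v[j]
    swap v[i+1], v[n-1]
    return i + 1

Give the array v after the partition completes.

[10,10,10,10,9,10,11,11,11,11,11]

pivot = v[10] = 10; i = -1
j=0: v[0]=11 > 10 → no swap
j=1: v[1]=11 > 10 → no swap
j=2: v[2]=10 ≤ 10 → i=0, swap v[0],v[2] → [10,11,11,11,10,11,11,10,10,9,10]
j=3: v[3]=11 > 10 → no swap
j=4: v[4]=10 ≤ 10 → i=1, swap v[1],v[4] → [10,10,11,11,11,11,11,10,10,9,10]
j=5: v[5]=11 > 10 → no swap
j=6: v[6]=11 > 10 → no swap
j=7: v[7]=10 ≤ 10 → i=2, swap v[2],v[7] → [10,10,10,11,11,11,11,11,10,9,10]
j=8: v[8]=10 ≤ 10 → i=3, swap v[3],v[8] → [10,10,10,10,11,11,11,11,11,9,10]
j=9: v[9]=9 ≤ 10 → i=4, swap v[4],v[9] → [10,10,10,10,9,11,11,11,11,11,10]
final swap v[5],v[10] → [10,10,10,10,9,10,11,11,11,11,11]; return 5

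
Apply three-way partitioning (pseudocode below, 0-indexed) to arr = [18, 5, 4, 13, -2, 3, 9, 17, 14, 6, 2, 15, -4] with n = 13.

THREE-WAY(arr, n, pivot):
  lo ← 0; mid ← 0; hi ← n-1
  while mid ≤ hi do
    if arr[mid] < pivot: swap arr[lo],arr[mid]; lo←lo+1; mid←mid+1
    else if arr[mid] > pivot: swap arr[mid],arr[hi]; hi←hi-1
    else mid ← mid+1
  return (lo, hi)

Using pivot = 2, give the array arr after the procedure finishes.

[-4, -2, 2, 13, 3, 9, 17, 14, 6, 4, 15, 5, 18]

pivot = 2; lo=0, mid=0, hi=12
arr[mid]=18>2: swap arr[0],arr[12]; hi=11 → [-4, 5, 4, 13, -2, 3, 9, 17, 14, 6, 2, 15, 18]
arr[mid]=-4<2: swap arr[0],arr[0]; lo=1,mid=1 → [-4, 5, 4, 13, -2, 3, 9, 17, 14, 6, 2, 15, 18]
arr[mid]=5>2: swap arr[1],arr[11]; hi=10 → [-4, 15, 4, 13, -2, 3, 9, 17, 14, 6, 2, 5, 18]
arr[mid]=15>2: swap arr[1],arr[10]; hi=9 → [-4, 2, 4, 13, -2, 3, 9, 17, 14, 6, 15, 5, 18]
arr[mid]=2=2: mid=2
arr[mid]=4>2: swap arr[2],arr[9]; hi=8 → [-4, 2, 6, 13, -2, 3, 9, 17, 14, 4, 15, 5, 18]
arr[mid]=6>2: swap arr[2],arr[8]; hi=7 → [-4, 2, 14, 13, -2, 3, 9, 17, 6, 4, 15, 5, 18]
arr[mid]=14>2: swap arr[2],arr[7]; hi=6 → [-4, 2, 17, 13, -2, 3, 9, 14, 6, 4, 15, 5, 18]
arr[mid]=17>2: swap arr[2],arr[6]; hi=5 → [-4, 2, 9, 13, -2, 3, 17, 14, 6, 4, 15, 5, 18]
arr[mid]=9>2: swap arr[2],arr[5]; hi=4 → [-4, 2, 3, 13, -2, 9, 17, 14, 6, 4, 15, 5, 18]
arr[mid]=3>2: swap arr[2],arr[4]; hi=3 → [-4, 2, -2, 13, 3, 9, 17, 14, 6, 4, 15, 5, 18]
arr[mid]=-2<2: swap arr[1],arr[2]; lo=2,mid=3 → [-4, -2, 2, 13, 3, 9, 17, 14, 6, 4, 15, 5, 18]
arr[mid]=13>2: swap arr[3],arr[3]; hi=2 → [-4, -2, 2, 13, 3, 9, 17, 14, 6, 4, 15, 5, 18]
end: lo=2, hi=2; arr = [-4, -2, 2, 13, 3, 9, 17, 14, 6, 4, 15, 5, 18]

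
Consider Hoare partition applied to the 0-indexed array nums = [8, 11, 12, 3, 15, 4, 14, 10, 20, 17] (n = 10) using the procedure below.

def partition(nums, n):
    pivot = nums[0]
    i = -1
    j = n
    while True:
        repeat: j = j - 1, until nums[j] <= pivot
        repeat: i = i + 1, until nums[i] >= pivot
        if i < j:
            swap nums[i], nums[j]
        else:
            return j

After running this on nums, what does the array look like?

[4, 3, 12, 11, 15, 8, 14, 10, 20, 17]

pivot=8
j stops at 5 (4), i stops at 0 (8); swap ⇒ [4, 11, 12, 3, 15, 8, 14, 10, 20, 17]
j stops at 3 (3), i stops at 1 (11); swap ⇒ [4, 3, 12, 11, 15, 8, 14, 10, 20, 17]
j stops at 1, i stops at 2; i≥j ⇒ return 1. nums=[4, 3, 12, 11, 15, 8, 14, 10, 20, 17]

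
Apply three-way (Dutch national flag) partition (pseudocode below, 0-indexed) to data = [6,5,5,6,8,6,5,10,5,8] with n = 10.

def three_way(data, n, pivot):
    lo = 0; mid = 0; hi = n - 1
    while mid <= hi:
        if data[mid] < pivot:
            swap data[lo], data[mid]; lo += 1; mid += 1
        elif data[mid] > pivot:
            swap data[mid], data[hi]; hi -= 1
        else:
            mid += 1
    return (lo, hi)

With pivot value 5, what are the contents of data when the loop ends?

[5,5,5,5,6,8,10,6,8,6]

lo=0 mid=0 hi=9
6>5: swap(0,9), hi=8 ⇒ [8,5,5,6,8,6,5,10,5,6]
8>5: swap(0,8), hi=7 ⇒ [5,5,5,6,8,6,5,10,8,6]
5=5: mid=1
5=5: mid=2
5=5: mid=3
6>5: swap(3,7), hi=6 ⇒ [5,5,5,10,8,6,5,6,8,6]
10>5: swap(3,6), hi=5 ⇒ [5,5,5,5,8,6,10,6,8,6]
5=5: mid=4
8>5: swap(4,5), hi=4 ⇒ [5,5,5,5,6,8,10,6,8,6]
6>5: swap(4,4), hi=3 ⇒ [5,5,5,5,6,8,10,6,8,6]
done. lo=0 hi=3; data=[5,5,5,5,6,8,10,6,8,6]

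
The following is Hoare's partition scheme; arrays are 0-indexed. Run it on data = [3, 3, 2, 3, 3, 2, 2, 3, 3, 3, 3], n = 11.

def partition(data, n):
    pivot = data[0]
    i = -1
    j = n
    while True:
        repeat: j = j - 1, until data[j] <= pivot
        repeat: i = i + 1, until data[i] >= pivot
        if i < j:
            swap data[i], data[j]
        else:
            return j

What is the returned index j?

pivot = data[0] = 3; i = -1, j = 11
j→10 (data[10]=3≤3), i→0 (data[0]=3≥3); i<j, swap → [3, 3, 2, 3, 3, 2, 2, 3, 3, 3, 3]
j→9 (data[9]=3≤3), i→1 (data[1]=3≥3); i<j, swap → [3, 3, 2, 3, 3, 2, 2, 3, 3, 3, 3]
j→8 (data[8]=3≤3), i→3 (data[3]=3≥3); i<j, swap → [3, 3, 2, 3, 3, 2, 2, 3, 3, 3, 3]
j→7 (data[7]=3≤3), i→4 (data[4]=3≥3); i<j, swap → [3, 3, 2, 3, 3, 2, 2, 3, 3, 3, 3]
j→6, i→7; i≥j, return j=6. data = [3, 3, 2, 3, 3, 2, 2, 3, 3, 3, 3]

6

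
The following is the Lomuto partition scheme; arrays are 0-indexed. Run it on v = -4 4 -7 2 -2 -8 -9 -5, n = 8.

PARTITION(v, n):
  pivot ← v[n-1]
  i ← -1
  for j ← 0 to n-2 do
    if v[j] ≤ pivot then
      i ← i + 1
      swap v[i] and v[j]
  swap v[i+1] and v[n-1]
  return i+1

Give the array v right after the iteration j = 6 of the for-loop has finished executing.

pivot=-5, i=-1
j=0: -4>-5, skip
j=1: 4>-5, skip
j=2: -7≤-5, i=0, swap(0,2) ⇒ -7 4 -4 2 -2 -8 -9 -5
j=3: 2>-5, skip
j=4: -2>-5, skip
j=5: -8≤-5, i=1, swap(1,5) ⇒ -7 -8 -4 2 -2 4 -9 -5
j=6: -9≤-5, i=2, swap(2,6) ⇒ -7 -8 -9 2 -2 4 -4 -5
(after j=6) v = -7 -8 -9 2 -2 4 -4 -5

-7 -8 -9 2 -2 4 -4 -5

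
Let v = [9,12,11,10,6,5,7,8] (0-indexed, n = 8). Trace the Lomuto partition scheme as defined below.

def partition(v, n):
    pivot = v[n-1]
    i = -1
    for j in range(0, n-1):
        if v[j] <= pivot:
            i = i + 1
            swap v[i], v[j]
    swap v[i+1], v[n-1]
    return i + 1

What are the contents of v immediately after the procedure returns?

pivot = v[7] = 8; i = -1
j=0: v[0]=9 > 8 → no swap
j=1: v[1]=12 > 8 → no swap
j=2: v[2]=11 > 8 → no swap
j=3: v[3]=10 > 8 → no swap
j=4: v[4]=6 ≤ 8 → i=0, swap v[0],v[4] → [6,12,11,10,9,5,7,8]
j=5: v[5]=5 ≤ 8 → i=1, swap v[1],v[5] → [6,5,11,10,9,12,7,8]
j=6: v[6]=7 ≤ 8 → i=2, swap v[2],v[6] → [6,5,7,10,9,12,11,8]
final swap v[3],v[7] → [6,5,7,8,9,12,11,10]; return 3

[6,5,7,8,9,12,11,10]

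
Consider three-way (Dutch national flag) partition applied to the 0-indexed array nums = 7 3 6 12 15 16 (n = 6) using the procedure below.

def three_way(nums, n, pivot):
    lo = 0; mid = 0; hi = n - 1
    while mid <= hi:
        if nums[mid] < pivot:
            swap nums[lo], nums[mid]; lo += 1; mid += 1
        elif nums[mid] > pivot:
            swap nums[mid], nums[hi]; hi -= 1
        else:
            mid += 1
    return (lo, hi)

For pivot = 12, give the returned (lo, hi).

lo=0 mid=0 hi=5
7<12: swap(0,0), lo=1 mid=1 ⇒ 7 3 6 12 15 16
3<12: swap(1,1), lo=2 mid=2 ⇒ 7 3 6 12 15 16
6<12: swap(2,2), lo=3 mid=3 ⇒ 7 3 6 12 15 16
12=12: mid=4
15>12: swap(4,5), hi=4 ⇒ 7 3 6 12 16 15
16>12: swap(4,4), hi=3 ⇒ 7 3 6 12 16 15
done. lo=3 hi=3; nums=7 3 6 12 16 15

(3, 3)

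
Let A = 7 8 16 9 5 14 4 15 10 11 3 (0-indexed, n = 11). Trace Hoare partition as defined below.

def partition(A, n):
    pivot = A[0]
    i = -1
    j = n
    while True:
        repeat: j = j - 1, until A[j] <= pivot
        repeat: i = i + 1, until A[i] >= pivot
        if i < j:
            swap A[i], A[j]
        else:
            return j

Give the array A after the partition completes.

pivot=7
j stops at 10 (3), i stops at 0 (7); swap ⇒ 3 8 16 9 5 14 4 15 10 11 7
j stops at 6 (4), i stops at 1 (8); swap ⇒ 3 4 16 9 5 14 8 15 10 11 7
j stops at 4 (5), i stops at 2 (16); swap ⇒ 3 4 5 9 16 14 8 15 10 11 7
j stops at 2, i stops at 3; i≥j ⇒ return 2. A=3 4 5 9 16 14 8 15 10 11 7

3 4 5 9 16 14 8 15 10 11 7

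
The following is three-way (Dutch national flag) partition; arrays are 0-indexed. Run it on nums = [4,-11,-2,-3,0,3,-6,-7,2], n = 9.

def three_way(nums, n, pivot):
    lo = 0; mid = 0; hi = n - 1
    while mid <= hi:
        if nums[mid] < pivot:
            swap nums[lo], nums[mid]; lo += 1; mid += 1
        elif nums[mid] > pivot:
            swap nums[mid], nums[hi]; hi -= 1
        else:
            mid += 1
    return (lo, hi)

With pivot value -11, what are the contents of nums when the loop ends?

[-11,-2,-3,0,3,-6,-7,2,4]

lo=0 mid=0 hi=8
4>-11: swap(0,8), hi=7 ⇒ [2,-11,-2,-3,0,3,-6,-7,4]
2>-11: swap(0,7), hi=6 ⇒ [-7,-11,-2,-3,0,3,-6,2,4]
-7>-11: swap(0,6), hi=5 ⇒ [-6,-11,-2,-3,0,3,-7,2,4]
-6>-11: swap(0,5), hi=4 ⇒ [3,-11,-2,-3,0,-6,-7,2,4]
3>-11: swap(0,4), hi=3 ⇒ [0,-11,-2,-3,3,-6,-7,2,4]
0>-11: swap(0,3), hi=2 ⇒ [-3,-11,-2,0,3,-6,-7,2,4]
-3>-11: swap(0,2), hi=1 ⇒ [-2,-11,-3,0,3,-6,-7,2,4]
-2>-11: swap(0,1), hi=0 ⇒ [-11,-2,-3,0,3,-6,-7,2,4]
-11=-11: mid=1
done. lo=0 hi=0; nums=[-11,-2,-3,0,3,-6,-7,2,4]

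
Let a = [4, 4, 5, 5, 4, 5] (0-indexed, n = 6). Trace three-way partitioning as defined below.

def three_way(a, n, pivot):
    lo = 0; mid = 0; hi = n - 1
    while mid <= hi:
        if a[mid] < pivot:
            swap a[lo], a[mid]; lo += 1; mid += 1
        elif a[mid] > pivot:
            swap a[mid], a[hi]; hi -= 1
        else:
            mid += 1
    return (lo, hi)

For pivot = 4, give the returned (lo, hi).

pivot = 4; lo=0, mid=0, hi=5
a[mid]=4=4: mid=1
a[mid]=4=4: mid=2
a[mid]=5>4: swap a[2],a[5]; hi=4 → [4, 4, 5, 5, 4, 5]
a[mid]=5>4: swap a[2],a[4]; hi=3 → [4, 4, 4, 5, 5, 5]
a[mid]=4=4: mid=3
a[mid]=5>4: swap a[3],a[3]; hi=2 → [4, 4, 4, 5, 5, 5]
end: lo=0, hi=2; a = [4, 4, 4, 5, 5, 5]

(0, 2)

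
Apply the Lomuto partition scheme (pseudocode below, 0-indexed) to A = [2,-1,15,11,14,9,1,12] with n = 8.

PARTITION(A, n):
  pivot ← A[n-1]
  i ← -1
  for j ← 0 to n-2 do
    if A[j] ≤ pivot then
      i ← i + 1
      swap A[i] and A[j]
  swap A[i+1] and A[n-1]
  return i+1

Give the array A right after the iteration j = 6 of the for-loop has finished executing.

[2,-1,11,9,1,15,14,12]

pivot = A[7] = 12; i = -1
j=0: A[0]=2 ≤ 12 → i=0, swap A[0],A[0] (no change) → [2,-1,15,11,14,9,1,12]
j=1: A[1]=-1 ≤ 12 → i=1, swap A[1],A[1] (no change) → [2,-1,15,11,14,9,1,12]
j=2: A[2]=15 > 12 → no swap
j=3: A[3]=11 ≤ 12 → i=2, swap A[2],A[3] → [2,-1,11,15,14,9,1,12]
j=4: A[4]=14 > 12 → no swap
j=5: A[5]=9 ≤ 12 → i=3, swap A[3],A[5] → [2,-1,11,9,14,15,1,12]
j=6: A[6]=1 ≤ 12 → i=4, swap A[4],A[6] → [2,-1,11,9,1,15,14,12]
(after j=6) A = [2,-1,11,9,1,15,14,12]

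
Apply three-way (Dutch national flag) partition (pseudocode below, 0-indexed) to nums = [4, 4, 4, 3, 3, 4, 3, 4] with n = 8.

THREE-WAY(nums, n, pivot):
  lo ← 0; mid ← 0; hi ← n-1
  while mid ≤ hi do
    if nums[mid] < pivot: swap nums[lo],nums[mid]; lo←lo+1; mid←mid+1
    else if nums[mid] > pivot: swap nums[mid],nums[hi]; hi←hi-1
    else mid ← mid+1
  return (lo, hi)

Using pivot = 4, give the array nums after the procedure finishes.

lo=0 mid=0 hi=7
4=4: mid=1
4=4: mid=2
4=4: mid=3
3<4: swap(0,3), lo=1 mid=4 ⇒ [3, 4, 4, 4, 3, 4, 3, 4]
3<4: swap(1,4), lo=2 mid=5 ⇒ [3, 3, 4, 4, 4, 4, 3, 4]
4=4: mid=6
3<4: swap(2,6), lo=3 mid=7 ⇒ [3, 3, 3, 4, 4, 4, 4, 4]
4=4: mid=8
done. lo=3 hi=7; nums=[3, 3, 3, 4, 4, 4, 4, 4]

[3, 3, 3, 4, 4, 4, 4, 4]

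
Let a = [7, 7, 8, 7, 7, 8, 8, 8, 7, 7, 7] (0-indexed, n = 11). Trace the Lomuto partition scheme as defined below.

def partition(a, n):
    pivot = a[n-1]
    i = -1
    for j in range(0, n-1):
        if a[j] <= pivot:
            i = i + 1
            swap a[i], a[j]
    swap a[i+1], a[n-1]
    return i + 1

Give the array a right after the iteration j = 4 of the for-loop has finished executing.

[7, 7, 7, 7, 8, 8, 8, 8, 7, 7, 7]

pivot=7, i=-1
j=0: 7≤7, i=0, swap(0,0) ⇒ [7, 7, 8, 7, 7, 8, 8, 8, 7, 7, 7]
j=1: 7≤7, i=1, swap(1,1) ⇒ [7, 7, 8, 7, 7, 8, 8, 8, 7, 7, 7]
j=2: 8>7, skip
j=3: 7≤7, i=2, swap(2,3) ⇒ [7, 7, 7, 8, 7, 8, 8, 8, 7, 7, 7]
j=4: 7≤7, i=3, swap(3,4) ⇒ [7, 7, 7, 7, 8, 8, 8, 8, 7, 7, 7]
(after j=4) a = [7, 7, 7, 7, 8, 8, 8, 8, 7, 7, 7]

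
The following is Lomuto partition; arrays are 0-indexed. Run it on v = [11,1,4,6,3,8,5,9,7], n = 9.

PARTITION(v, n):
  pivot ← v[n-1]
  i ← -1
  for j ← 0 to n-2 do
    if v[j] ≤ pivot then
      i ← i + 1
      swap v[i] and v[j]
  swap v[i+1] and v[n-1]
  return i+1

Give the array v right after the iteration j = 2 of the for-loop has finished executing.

pivot=7, i=-1
j=0: 11>7, skip
j=1: 1≤7, i=0, swap(0,1) ⇒ [1,11,4,6,3,8,5,9,7]
j=2: 4≤7, i=1, swap(1,2) ⇒ [1,4,11,6,3,8,5,9,7]
(after j=2) v = [1,4,11,6,3,8,5,9,7]

[1,4,11,6,3,8,5,9,7]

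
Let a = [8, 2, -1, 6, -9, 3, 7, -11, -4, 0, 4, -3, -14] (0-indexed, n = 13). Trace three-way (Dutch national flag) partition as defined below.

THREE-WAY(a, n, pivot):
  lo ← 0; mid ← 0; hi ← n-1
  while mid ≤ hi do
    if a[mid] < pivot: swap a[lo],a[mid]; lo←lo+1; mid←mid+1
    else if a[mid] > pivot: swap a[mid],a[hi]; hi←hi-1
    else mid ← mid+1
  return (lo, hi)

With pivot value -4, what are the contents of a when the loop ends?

pivot = -4; lo=0, mid=0, hi=12
a[mid]=8>-4: swap a[0],a[12]; hi=11 → [-14, 2, -1, 6, -9, 3, 7, -11, -4, 0, 4, -3, 8]
a[mid]=-14<-4: swap a[0],a[0]; lo=1,mid=1 → [-14, 2, -1, 6, -9, 3, 7, -11, -4, 0, 4, -3, 8]
a[mid]=2>-4: swap a[1],a[11]; hi=10 → [-14, -3, -1, 6, -9, 3, 7, -11, -4, 0, 4, 2, 8]
a[mid]=-3>-4: swap a[1],a[10]; hi=9 → [-14, 4, -1, 6, -9, 3, 7, -11, -4, 0, -3, 2, 8]
a[mid]=4>-4: swap a[1],a[9]; hi=8 → [-14, 0, -1, 6, -9, 3, 7, -11, -4, 4, -3, 2, 8]
a[mid]=0>-4: swap a[1],a[8]; hi=7 → [-14, -4, -1, 6, -9, 3, 7, -11, 0, 4, -3, 2, 8]
a[mid]=-4=-4: mid=2
a[mid]=-1>-4: swap a[2],a[7]; hi=6 → [-14, -4, -11, 6, -9, 3, 7, -1, 0, 4, -3, 2, 8]
a[mid]=-11<-4: swap a[1],a[2]; lo=2,mid=3 → [-14, -11, -4, 6, -9, 3, 7, -1, 0, 4, -3, 2, 8]
a[mid]=6>-4: swap a[3],a[6]; hi=5 → [-14, -11, -4, 7, -9, 3, 6, -1, 0, 4, -3, 2, 8]
a[mid]=7>-4: swap a[3],a[5]; hi=4 → [-14, -11, -4, 3, -9, 7, 6, -1, 0, 4, -3, 2, 8]
a[mid]=3>-4: swap a[3],a[4]; hi=3 → [-14, -11, -4, -9, 3, 7, 6, -1, 0, 4, -3, 2, 8]
a[mid]=-9<-4: swap a[2],a[3]; lo=3,mid=4 → [-14, -11, -9, -4, 3, 7, 6, -1, 0, 4, -3, 2, 8]
end: lo=3, hi=3; a = [-14, -11, -9, -4, 3, 7, 6, -1, 0, 4, -3, 2, 8]

[-14, -11, -9, -4, 3, 7, 6, -1, 0, 4, -3, 2, 8]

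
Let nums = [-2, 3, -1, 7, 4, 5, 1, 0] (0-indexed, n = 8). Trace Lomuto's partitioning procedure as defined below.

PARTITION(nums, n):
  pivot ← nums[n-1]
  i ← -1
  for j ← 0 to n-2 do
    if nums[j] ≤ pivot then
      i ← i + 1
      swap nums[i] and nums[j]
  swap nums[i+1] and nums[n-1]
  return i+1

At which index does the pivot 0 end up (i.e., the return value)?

2

pivot=0, i=-1
j=0: -2≤0, i=0, swap(0,0) ⇒ [-2, 3, -1, 7, 4, 5, 1, 0]
j=1: 3>0, skip
j=2: -1≤0, i=1, swap(1,2) ⇒ [-2, -1, 3, 7, 4, 5, 1, 0]
j=3: 7>0, skip
j=4: 4>0, skip
j=5: 5>0, skip
j=6: 1>0, skip
swap(2,7) ⇒ [-2, -1, 0, 7, 4, 5, 1, 3]; return 2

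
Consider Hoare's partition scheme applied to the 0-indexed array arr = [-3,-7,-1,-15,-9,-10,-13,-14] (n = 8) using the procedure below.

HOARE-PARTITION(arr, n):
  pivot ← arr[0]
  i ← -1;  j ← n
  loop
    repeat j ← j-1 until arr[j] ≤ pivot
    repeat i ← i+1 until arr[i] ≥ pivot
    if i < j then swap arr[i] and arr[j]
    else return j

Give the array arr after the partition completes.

pivot = arr[0] = -3; i = -1, j = 8
j→7 (arr[7]=-14≤-3), i→0 (arr[0]=-3≥-3); i<j, swap → [-14,-7,-1,-15,-9,-10,-13,-3]
j→6 (arr[6]=-13≤-3), i→2 (arr[2]=-1≥-3); i<j, swap → [-14,-7,-13,-15,-9,-10,-1,-3]
j→5, i→6; i≥j, return j=5. arr = [-14,-7,-13,-15,-9,-10,-1,-3]

[-14,-7,-13,-15,-9,-10,-1,-3]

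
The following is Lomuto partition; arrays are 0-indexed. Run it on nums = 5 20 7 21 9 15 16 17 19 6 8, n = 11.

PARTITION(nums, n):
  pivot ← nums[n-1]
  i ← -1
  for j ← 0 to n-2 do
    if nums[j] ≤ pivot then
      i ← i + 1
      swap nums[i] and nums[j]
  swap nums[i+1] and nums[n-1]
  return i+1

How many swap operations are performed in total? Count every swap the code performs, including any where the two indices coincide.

4

pivot = nums[10] = 8; i = -1
j=0: nums[0]=5 ≤ 8 → i=0, swap nums[0],nums[0] (no change) → 5 20 7 21 9 15 16 17 19 6 8
j=1: nums[1]=20 > 8 → no swap
j=2: nums[2]=7 ≤ 8 → i=1, swap nums[1],nums[2] → 5 7 20 21 9 15 16 17 19 6 8
j=3: nums[3]=21 > 8 → no swap
j=4: nums[4]=9 > 8 → no swap
j=5: nums[5]=15 > 8 → no swap
j=6: nums[6]=16 > 8 → no swap
j=7: nums[7]=17 > 8 → no swap
j=8: nums[8]=19 > 8 → no swap
j=9: nums[9]=6 ≤ 8 → i=2, swap nums[2],nums[9] → 5 7 6 21 9 15 16 17 19 20 8
final swap nums[3],nums[10] → 5 7 6 8 9 15 16 17 19 20 21; return 3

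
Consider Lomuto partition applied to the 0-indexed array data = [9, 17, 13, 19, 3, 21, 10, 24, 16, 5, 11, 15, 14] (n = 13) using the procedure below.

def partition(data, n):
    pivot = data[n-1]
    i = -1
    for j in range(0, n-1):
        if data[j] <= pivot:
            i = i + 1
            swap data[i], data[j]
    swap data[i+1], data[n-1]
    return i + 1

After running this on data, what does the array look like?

[9, 13, 3, 10, 5, 11, 14, 24, 16, 17, 21, 15, 19]

pivot = data[12] = 14; i = -1
j=0: data[0]=9 ≤ 14 → i=0, swap data[0],data[0] (no change) → [9, 17, 13, 19, 3, 21, 10, 24, 16, 5, 11, 15, 14]
j=1: data[1]=17 > 14 → no swap
j=2: data[2]=13 ≤ 14 → i=1, swap data[1],data[2] → [9, 13, 17, 19, 3, 21, 10, 24, 16, 5, 11, 15, 14]
j=3: data[3]=19 > 14 → no swap
j=4: data[4]=3 ≤ 14 → i=2, swap data[2],data[4] → [9, 13, 3, 19, 17, 21, 10, 24, 16, 5, 11, 15, 14]
j=5: data[5]=21 > 14 → no swap
j=6: data[6]=10 ≤ 14 → i=3, swap data[3],data[6] → [9, 13, 3, 10, 17, 21, 19, 24, 16, 5, 11, 15, 14]
j=7: data[7]=24 > 14 → no swap
j=8: data[8]=16 > 14 → no swap
j=9: data[9]=5 ≤ 14 → i=4, swap data[4],data[9] → [9, 13, 3, 10, 5, 21, 19, 24, 16, 17, 11, 15, 14]
j=10: data[10]=11 ≤ 14 → i=5, swap data[5],data[10] → [9, 13, 3, 10, 5, 11, 19, 24, 16, 17, 21, 15, 14]
j=11: data[11]=15 > 14 → no swap
final swap data[6],data[12] → [9, 13, 3, 10, 5, 11, 14, 24, 16, 17, 21, 15, 19]; return 6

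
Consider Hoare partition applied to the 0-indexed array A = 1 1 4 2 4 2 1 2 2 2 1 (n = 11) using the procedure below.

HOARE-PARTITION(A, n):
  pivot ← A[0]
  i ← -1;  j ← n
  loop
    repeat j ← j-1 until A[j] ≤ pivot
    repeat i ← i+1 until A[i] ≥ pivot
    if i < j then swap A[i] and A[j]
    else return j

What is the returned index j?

pivot=1
j stops at 10 (1), i stops at 0 (1); swap ⇒ 1 1 4 2 4 2 1 2 2 2 1
j stops at 6 (1), i stops at 1 (1); swap ⇒ 1 1 4 2 4 2 1 2 2 2 1
j stops at 1, i stops at 2; i≥j ⇒ return 1. A=1 1 4 2 4 2 1 2 2 2 1

1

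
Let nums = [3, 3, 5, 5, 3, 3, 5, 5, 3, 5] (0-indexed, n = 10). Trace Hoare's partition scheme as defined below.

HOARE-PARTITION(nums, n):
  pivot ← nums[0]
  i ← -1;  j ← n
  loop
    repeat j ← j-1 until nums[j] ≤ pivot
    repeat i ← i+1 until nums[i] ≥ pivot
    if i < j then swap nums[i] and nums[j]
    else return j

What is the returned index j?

pivot=3
j stops at 8 (3), i stops at 0 (3); swap ⇒ [3, 3, 5, 5, 3, 3, 5, 5, 3, 5]
j stops at 5 (3), i stops at 1 (3); swap ⇒ [3, 3, 5, 5, 3, 3, 5, 5, 3, 5]
j stops at 4 (3), i stops at 2 (5); swap ⇒ [3, 3, 3, 5, 5, 3, 5, 5, 3, 5]
j stops at 2, i stops at 3; i≥j ⇒ return 2. nums=[3, 3, 3, 5, 5, 3, 5, 5, 3, 5]

2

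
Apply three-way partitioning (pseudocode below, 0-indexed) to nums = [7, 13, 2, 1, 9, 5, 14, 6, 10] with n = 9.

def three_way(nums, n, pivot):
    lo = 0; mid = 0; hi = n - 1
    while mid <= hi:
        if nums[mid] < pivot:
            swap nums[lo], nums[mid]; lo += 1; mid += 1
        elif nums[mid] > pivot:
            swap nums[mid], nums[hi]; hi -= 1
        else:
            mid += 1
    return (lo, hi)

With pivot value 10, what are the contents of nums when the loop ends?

lo=0 mid=0 hi=8
7<10: swap(0,0), lo=1 mid=1 ⇒ [7, 13, 2, 1, 9, 5, 14, 6, 10]
13>10: swap(1,8), hi=7 ⇒ [7, 10, 2, 1, 9, 5, 14, 6, 13]
10=10: mid=2
2<10: swap(1,2), lo=2 mid=3 ⇒ [7, 2, 10, 1, 9, 5, 14, 6, 13]
1<10: swap(2,3), lo=3 mid=4 ⇒ [7, 2, 1, 10, 9, 5, 14, 6, 13]
9<10: swap(3,4), lo=4 mid=5 ⇒ [7, 2, 1, 9, 10, 5, 14, 6, 13]
5<10: swap(4,5), lo=5 mid=6 ⇒ [7, 2, 1, 9, 5, 10, 14, 6, 13]
14>10: swap(6,7), hi=6 ⇒ [7, 2, 1, 9, 5, 10, 6, 14, 13]
6<10: swap(5,6), lo=6 mid=7 ⇒ [7, 2, 1, 9, 5, 6, 10, 14, 13]
done. lo=6 hi=6; nums=[7, 2, 1, 9, 5, 6, 10, 14, 13]

[7, 2, 1, 9, 5, 6, 10, 14, 13]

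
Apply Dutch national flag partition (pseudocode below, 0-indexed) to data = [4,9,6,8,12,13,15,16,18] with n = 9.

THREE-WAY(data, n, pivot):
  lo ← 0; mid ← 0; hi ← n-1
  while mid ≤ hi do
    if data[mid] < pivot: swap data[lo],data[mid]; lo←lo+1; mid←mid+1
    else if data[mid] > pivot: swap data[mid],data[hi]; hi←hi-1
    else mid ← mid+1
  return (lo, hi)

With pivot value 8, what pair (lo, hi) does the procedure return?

(2, 2)

lo=0 mid=0 hi=8
4<8: swap(0,0), lo=1 mid=1 ⇒ [4,9,6,8,12,13,15,16,18]
9>8: swap(1,8), hi=7 ⇒ [4,18,6,8,12,13,15,16,9]
18>8: swap(1,7), hi=6 ⇒ [4,16,6,8,12,13,15,18,9]
16>8: swap(1,6), hi=5 ⇒ [4,15,6,8,12,13,16,18,9]
15>8: swap(1,5), hi=4 ⇒ [4,13,6,8,12,15,16,18,9]
13>8: swap(1,4), hi=3 ⇒ [4,12,6,8,13,15,16,18,9]
12>8: swap(1,3), hi=2 ⇒ [4,8,6,12,13,15,16,18,9]
8=8: mid=2
6<8: swap(1,2), lo=2 mid=3 ⇒ [4,6,8,12,13,15,16,18,9]
done. lo=2 hi=2; data=[4,6,8,12,13,15,16,18,9]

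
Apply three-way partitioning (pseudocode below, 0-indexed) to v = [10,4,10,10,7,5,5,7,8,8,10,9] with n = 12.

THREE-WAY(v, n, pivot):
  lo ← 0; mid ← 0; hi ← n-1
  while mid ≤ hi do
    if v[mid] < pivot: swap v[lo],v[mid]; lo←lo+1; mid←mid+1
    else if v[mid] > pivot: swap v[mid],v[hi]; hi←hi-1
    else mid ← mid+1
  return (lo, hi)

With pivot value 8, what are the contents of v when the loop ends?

[4,7,7,5,5,8,8,10,10,10,9,10]

pivot = 8; lo=0, mid=0, hi=11
v[mid]=10>8: swap v[0],v[11]; hi=10 → [9,4,10,10,7,5,5,7,8,8,10,10]
v[mid]=9>8: swap v[0],v[10]; hi=9 → [10,4,10,10,7,5,5,7,8,8,9,10]
v[mid]=10>8: swap v[0],v[9]; hi=8 → [8,4,10,10,7,5,5,7,8,10,9,10]
v[mid]=8=8: mid=1
v[mid]=4<8: swap v[0],v[1]; lo=1,mid=2 → [4,8,10,10,7,5,5,7,8,10,9,10]
v[mid]=10>8: swap v[2],v[8]; hi=7 → [4,8,8,10,7,5,5,7,10,10,9,10]
v[mid]=8=8: mid=3
v[mid]=10>8: swap v[3],v[7]; hi=6 → [4,8,8,7,7,5,5,10,10,10,9,10]
v[mid]=7<8: swap v[1],v[3]; lo=2,mid=4 → [4,7,8,8,7,5,5,10,10,10,9,10]
v[mid]=7<8: swap v[2],v[4]; lo=3,mid=5 → [4,7,7,8,8,5,5,10,10,10,9,10]
v[mid]=5<8: swap v[3],v[5]; lo=4,mid=6 → [4,7,7,5,8,8,5,10,10,10,9,10]
v[mid]=5<8: swap v[4],v[6]; lo=5,mid=7 → [4,7,7,5,5,8,8,10,10,10,9,10]
end: lo=5, hi=6; v = [4,7,7,5,5,8,8,10,10,10,9,10]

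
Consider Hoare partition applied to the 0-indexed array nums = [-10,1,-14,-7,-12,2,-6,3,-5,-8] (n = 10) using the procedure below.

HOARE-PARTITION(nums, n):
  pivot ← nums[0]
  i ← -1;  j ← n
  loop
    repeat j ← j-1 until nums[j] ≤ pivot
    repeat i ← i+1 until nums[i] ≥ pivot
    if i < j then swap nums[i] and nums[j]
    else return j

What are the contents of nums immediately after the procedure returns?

[-12,-14,1,-7,-10,2,-6,3,-5,-8]

pivot=-10
j stops at 4 (-12), i stops at 0 (-10); swap ⇒ [-12,1,-14,-7,-10,2,-6,3,-5,-8]
j stops at 2 (-14), i stops at 1 (1); swap ⇒ [-12,-14,1,-7,-10,2,-6,3,-5,-8]
j stops at 1, i stops at 2; i≥j ⇒ return 1. nums=[-12,-14,1,-7,-10,2,-6,3,-5,-8]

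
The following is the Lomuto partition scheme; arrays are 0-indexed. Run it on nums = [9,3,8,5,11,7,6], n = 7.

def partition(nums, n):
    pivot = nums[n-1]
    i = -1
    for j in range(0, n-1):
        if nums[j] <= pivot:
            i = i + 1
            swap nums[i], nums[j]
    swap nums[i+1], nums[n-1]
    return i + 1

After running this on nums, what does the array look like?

pivot=6, i=-1
j=0: 9>6, skip
j=1: 3≤6, i=0, swap(0,1) ⇒ [3,9,8,5,11,7,6]
j=2: 8>6, skip
j=3: 5≤6, i=1, swap(1,3) ⇒ [3,5,8,9,11,7,6]
j=4: 11>6, skip
j=5: 7>6, skip
swap(2,6) ⇒ [3,5,6,9,11,7,8]; return 2

[3,5,6,9,11,7,8]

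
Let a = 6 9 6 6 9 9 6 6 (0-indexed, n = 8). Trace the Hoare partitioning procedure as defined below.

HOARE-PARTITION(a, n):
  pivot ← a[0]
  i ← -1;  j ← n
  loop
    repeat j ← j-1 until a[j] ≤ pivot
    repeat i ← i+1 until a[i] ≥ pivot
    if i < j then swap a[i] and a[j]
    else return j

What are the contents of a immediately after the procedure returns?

6 6 6 6 9 9 9 6

pivot=6
j stops at 7 (6), i stops at 0 (6); swap ⇒ 6 9 6 6 9 9 6 6
j stops at 6 (6), i stops at 1 (9); swap ⇒ 6 6 6 6 9 9 9 6
j stops at 3 (6), i stops at 2 (6); swap ⇒ 6 6 6 6 9 9 9 6
j stops at 2, i stops at 3; i≥j ⇒ return 2. a=6 6 6 6 9 9 9 6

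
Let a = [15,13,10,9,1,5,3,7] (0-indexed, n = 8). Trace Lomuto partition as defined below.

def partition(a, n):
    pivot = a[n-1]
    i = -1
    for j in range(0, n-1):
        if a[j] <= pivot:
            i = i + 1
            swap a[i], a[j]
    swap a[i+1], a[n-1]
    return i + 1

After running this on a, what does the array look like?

pivot = a[7] = 7; i = -1
j=0: a[0]=15 > 7 → no swap
j=1: a[1]=13 > 7 → no swap
j=2: a[2]=10 > 7 → no swap
j=3: a[3]=9 > 7 → no swap
j=4: a[4]=1 ≤ 7 → i=0, swap a[0],a[4] → [1,13,10,9,15,5,3,7]
j=5: a[5]=5 ≤ 7 → i=1, swap a[1],a[5] → [1,5,10,9,15,13,3,7]
j=6: a[6]=3 ≤ 7 → i=2, swap a[2],a[6] → [1,5,3,9,15,13,10,7]
final swap a[3],a[7] → [1,5,3,7,15,13,10,9]; return 3

[1,5,3,7,15,13,10,9]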